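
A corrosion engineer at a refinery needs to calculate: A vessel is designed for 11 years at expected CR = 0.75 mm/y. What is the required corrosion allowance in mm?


Corrosion allowance = CR × design life
CA = 0.75 * 11 = 8.25 mm

8.25 mm


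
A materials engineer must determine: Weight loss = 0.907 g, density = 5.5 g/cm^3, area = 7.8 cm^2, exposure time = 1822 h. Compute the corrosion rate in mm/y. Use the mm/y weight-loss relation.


Apply the mm/y weight-loss relation: CR = 87600 * W / (D * A * T)
Numerator: 87600 * 0.907 = 79453.2
Denominator: 5.5 * 7.8 * 1822 = 78163.8
CR = 79453.2 / 78163.8 = 1.0165 mm/y

1.0165 mm/y


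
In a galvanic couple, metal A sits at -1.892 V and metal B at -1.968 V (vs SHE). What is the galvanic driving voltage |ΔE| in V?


Driving voltage is the absolute potential difference.
|ΔE| = |-1.892 − (-1.968)| = 0.076 V

0.076 V


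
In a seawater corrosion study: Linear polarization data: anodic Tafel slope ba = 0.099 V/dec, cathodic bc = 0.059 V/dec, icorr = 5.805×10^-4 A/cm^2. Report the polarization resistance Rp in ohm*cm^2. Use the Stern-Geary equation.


Apply the Stern-Geary equation: Rp = ba*bc / (2.303*icorr*(ba+bc))
ba*bc = 0.099*0.059 = 0.005841
ba+bc = 0.158; 2.303*icorr*(ba+bc) = 2.303*5.805×10^-4*0.158 = 2.1122886×10^-4
Rp = 0.005841 / 2.1122886×10^-4 = 27.65 ohm*cm^2

27.65 ohm*cm^2


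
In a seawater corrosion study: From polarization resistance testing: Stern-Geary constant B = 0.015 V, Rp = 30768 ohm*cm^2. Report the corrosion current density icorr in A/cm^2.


Apply the Stern-Geary relation: icorr = B / Rp
icorr = 0.015 / 30768 = 4.875×10^-7 A/cm^2

4.875×10^-7 A/cm^2


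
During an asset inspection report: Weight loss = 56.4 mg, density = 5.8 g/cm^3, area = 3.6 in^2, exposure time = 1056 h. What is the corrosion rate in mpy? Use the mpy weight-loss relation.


Apply the mpy weight-loss relation: CR = 534 * W / (D * A * T)
Numerator: 534 * 56.4 = 30117.6
Denominator: 5.8 * 3.6 * 1056 = 22049.28
CR = 30117.6 / 22049.28 = 1.36592 mpy

1.36592 mpy


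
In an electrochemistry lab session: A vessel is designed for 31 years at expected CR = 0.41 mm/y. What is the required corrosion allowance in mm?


Corrosion allowance = CR × design life
CA = 0.41 * 31 = 12.71 mm

12.71 mm


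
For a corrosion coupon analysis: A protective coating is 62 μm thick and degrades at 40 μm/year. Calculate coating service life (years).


Service life = thickness / degradation rate
Life = 62 / 40 = 1.6 years

1.6 years


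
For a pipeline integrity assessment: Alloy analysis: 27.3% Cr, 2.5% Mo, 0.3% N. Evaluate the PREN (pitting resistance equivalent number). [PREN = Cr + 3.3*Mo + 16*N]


Apply the PREN formula: PREN = Cr + 3.3*Mo + 16*N
PREN = 27.3 + 3.3*2.5 + 16*0.3
PREN = 27.3 + 8.25 + 4.8 = 40.35

40.35


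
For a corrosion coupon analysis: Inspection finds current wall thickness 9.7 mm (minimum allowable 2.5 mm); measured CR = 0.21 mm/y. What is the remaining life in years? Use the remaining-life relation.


Apply the remaining-life relation: RL = (t_current − t_min) / CR
RL = (9.7 − 2.5) / 0.21 = 7.2 / 0.21 = 34.3 years

34.3 years


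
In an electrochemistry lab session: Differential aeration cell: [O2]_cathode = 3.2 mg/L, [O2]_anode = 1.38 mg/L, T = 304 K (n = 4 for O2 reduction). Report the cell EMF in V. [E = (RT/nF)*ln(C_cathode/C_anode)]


Apply the Nernst concentration-cell relation: E = (RT/nF)*ln(C_cathode/C_anode)
RT/nF = 8.314*304/(4*96485) = 0.00654883 V
ln(3.2/1.38) = 0.84107
E = 0.00654883 * 0.84107 = 0.00551 V

0.00551 V


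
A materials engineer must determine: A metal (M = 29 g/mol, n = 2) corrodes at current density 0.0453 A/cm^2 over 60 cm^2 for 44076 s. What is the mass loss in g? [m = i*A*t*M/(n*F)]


Apply Faraday's law: m = i*A*t*M / (n*F)
Total charge passed Q = i*A*t = 0.0453*60*44076 = 119798.568 C
m = Q*M/(n*F) = 119798.568*29/(2*96485) = 18.0036 g

18.0036 g


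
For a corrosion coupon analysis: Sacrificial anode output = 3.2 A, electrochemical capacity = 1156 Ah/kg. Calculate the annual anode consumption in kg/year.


Annual consumption = current * hours per year / capacity
Rate = 3.2 * 8760 / 1156 = 24.2 kg/year

24.2 kg/year


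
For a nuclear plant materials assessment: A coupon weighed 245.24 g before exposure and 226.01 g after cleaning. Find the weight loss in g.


Weight loss = initial − final
WL = 245.24 − 226.01 = 19.23 g

19.23 g


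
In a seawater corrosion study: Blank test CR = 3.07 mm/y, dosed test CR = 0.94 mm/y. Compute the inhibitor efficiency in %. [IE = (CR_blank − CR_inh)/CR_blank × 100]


Apply the inhibitor-efficiency definition: IE = (CR_blank − CR_inh)/CR_blank × 100
IE = (3.07 − 0.94) / 3.07 × 100
IE = 2.13 / 3.07 × 100 = 69.4 %

69.4 %


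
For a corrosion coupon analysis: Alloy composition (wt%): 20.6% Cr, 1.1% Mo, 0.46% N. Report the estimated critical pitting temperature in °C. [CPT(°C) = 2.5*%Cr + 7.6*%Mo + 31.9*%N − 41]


Apply the ASTM G48 empirical CPT estimate: CPT(°C) = 2.5*%Cr + 7.6*%Mo + 31.9*%N − 41
2.5*20.6 = 51.5; 7.6*1.1 = 8.36; 31.9*0.46 = 14.674
CPT = 51.5 + 8.36 + 14.674 − 41 = 33.534 °C
Rounded to 0.1 °C: CPT ≈ 33.5 °C

33.5 °C


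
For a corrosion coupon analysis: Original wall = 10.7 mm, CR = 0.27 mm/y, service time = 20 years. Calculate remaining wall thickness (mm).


Remaining wall = original − CR × time
t = 10.7 − 0.27*20 = 10.7 − 5.4 = 5.3 mm

5.3 mm


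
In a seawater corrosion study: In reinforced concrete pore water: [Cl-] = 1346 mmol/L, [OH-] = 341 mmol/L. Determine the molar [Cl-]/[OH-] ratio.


Threshold parameter = [Cl-] / [OH-] (molar basis; both in mmol/L, so units cancel)
Ratio = 1346 / 341 = 3.95

3.95


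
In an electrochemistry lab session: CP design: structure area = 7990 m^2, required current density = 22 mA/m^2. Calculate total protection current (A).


I = area * current density, then convert mA → A (÷1000)
I = 7990 * 22 / 1000 = 175.78 A

175.78 A


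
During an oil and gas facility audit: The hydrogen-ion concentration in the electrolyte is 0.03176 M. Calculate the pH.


pH = −log10[H+]
pH = −log10(0.03176) = 1.5

1.5


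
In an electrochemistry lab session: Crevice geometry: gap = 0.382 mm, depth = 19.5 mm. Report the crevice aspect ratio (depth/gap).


Aspect ratio = depth / gap
Ratio = 19.5 / 0.382 = 51.0

51.0


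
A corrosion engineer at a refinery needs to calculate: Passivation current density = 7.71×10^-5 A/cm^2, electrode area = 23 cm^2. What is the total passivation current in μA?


I = i_pass * A, then convert A → μA (×10^6)
I = 7.71×10^-5 * 23 * 10^6 = 1773.3 μA

1773.3 μA


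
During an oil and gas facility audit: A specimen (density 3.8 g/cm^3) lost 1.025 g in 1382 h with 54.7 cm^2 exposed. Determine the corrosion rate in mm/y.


Apply the mm/y weight-loss relation: CR = 87600 * W / (D * A * T)
Numerator: 87600 * 1.025 = 89790.0
Denominator: 3.8 * 54.7 * 1382 = 287262.52
CR = 89790.0 / 287262.52 = 0.3126 mm/y

0.3126 mm/y


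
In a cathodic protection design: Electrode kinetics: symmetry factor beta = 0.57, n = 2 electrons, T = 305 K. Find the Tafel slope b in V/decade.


Apply the Tafel slope relation: b = 2.303*R*T/(beta*n*F)
Numerator: 2.303 * 8.314 * 305 = 5839.88
Denominator: 0.57 * 2 * 96485 = 109992.9
b = 5839.88 / 109992.9 = 0.053 V/decade

0.053 V/decade


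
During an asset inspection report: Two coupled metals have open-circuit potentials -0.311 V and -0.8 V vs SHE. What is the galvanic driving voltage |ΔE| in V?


Driving voltage is the absolute potential difference.
|ΔE| = |-0.311 − (-0.8)| = 0.489 V

0.489 V


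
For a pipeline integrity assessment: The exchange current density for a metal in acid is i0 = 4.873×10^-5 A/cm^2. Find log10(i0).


i0 = 4.873×10^-5 A/cm^2
log10(i0) = -4.312

-4.312


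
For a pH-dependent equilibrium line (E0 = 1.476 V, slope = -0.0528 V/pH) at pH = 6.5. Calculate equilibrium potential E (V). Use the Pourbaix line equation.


Apply the Pourbaix line equation: E = E0 + slope*pH
E = 1.476 + (-0.0528)*6.5 = 1.476 + (-0.3432) = 1.1328 V
Rounded to 4 decimal places: E = 1.1328 V

1.1328 V


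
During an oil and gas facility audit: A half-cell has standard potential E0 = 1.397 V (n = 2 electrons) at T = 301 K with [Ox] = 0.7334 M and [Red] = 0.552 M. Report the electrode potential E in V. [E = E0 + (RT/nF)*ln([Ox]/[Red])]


Apply the Nernst equation: E = E0 + (RT/nF)*ln([Ox]/[Red])
Step 1: RT/nF = 8.314*301/(2*96485) = 0.01296841 V
Step 2: [Ox]/[Red] = 0.7334/0.552 = 1.328623
Step 3: ln(1.328623) = 0.284143
Step 4: correction = 0.01296841 * 0.284143 = 0.0037 V
E = 1.397 + 0.0037 = 1.4007 V

1.4007 V


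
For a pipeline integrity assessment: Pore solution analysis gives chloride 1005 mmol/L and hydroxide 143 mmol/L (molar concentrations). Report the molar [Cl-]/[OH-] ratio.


Threshold parameter = [Cl-] / [OH-] (molar basis; both in mmol/L, so units cancel)
Ratio = 1005 / 143 = 7.03

7.03


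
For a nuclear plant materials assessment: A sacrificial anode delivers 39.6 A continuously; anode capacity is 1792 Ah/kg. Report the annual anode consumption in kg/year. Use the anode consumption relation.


Annual consumption = current * hours per year / capacity
Rate = 39.6 * 8760 / 1792 = 193.6 kg/year

193.6 kg/year


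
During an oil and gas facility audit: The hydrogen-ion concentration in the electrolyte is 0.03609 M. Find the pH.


pH = −log10[H+]
pH = −log10(0.03609) = 1.44

1.44


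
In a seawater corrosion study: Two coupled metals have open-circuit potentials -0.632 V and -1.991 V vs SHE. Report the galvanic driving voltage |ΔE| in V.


Driving voltage is the absolute potential difference.
|ΔE| = |-0.632 − (-1.991)| = 1.359 V

1.359 V


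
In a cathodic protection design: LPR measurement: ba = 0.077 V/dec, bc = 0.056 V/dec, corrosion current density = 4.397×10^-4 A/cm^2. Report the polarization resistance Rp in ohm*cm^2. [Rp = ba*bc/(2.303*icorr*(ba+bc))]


Apply the Stern-Geary equation: Rp = ba*bc / (2.303*icorr*(ba+bc))
ba*bc = 0.077*0.056 = 0.004312
ba+bc = 0.133; 2.303*icorr*(ba+bc) = 2.303*4.397×10^-4*0.133 = 1.3467967×10^-4
Rp = 0.004312 / 1.3467967×10^-4 = 32.0 ohm*cm^2

32.0 ohm*cm^2


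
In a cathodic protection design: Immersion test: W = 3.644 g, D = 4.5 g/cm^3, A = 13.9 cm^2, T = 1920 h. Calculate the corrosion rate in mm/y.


Apply the mm/y weight-loss relation: CR = 87600 * W / (D * A * T)
Numerator: 87600 * 3.644 = 319214.4
Denominator: 4.5 * 13.9 * 1920 = 120096.0
CR = 319214.4 / 120096.0 = 2.658 mm/y

2.658 mm/y


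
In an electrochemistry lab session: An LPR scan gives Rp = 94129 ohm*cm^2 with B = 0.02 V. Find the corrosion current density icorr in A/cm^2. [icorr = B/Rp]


Apply the Stern-Geary relation: icorr = B / Rp
icorr = 0.02 / 94129 = 2.125×10^-7 A/cm^2

2.125×10^-7 A/cm^2


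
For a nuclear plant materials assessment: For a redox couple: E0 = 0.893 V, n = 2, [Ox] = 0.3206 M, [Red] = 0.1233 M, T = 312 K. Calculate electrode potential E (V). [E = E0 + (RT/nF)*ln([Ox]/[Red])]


Apply the Nernst equation: E = E0 + (RT/nF)*ln([Ox]/[Red])
Step 1: RT/nF = 8.314*312/(2*96485) = 0.01344234 V
Step 2: [Ox]/[Red] = 0.3206/0.1233 = 2.600162
Step 3: ln(2.600162) = 0.955574
Step 4: correction = 0.01344234 * 0.955574 = 0.013 V
E = 0.893 + 0.013 = 0.906 V

0.906 V


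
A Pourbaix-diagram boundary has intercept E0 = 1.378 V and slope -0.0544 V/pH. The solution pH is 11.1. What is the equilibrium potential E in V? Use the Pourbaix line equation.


Apply the Pourbaix line equation: E = E0 + slope*pH
E = 1.378 + (-0.0544)*11.1 = 1.378 + (-0.60384) = 0.77416 V
Rounded to 4 decimal places: E = 0.7742 V

0.7742 V


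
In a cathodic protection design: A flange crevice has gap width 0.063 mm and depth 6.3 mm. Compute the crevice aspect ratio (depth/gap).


Aspect ratio = depth / gap
Ratio = 6.3 / 0.063 = 100.0

100.0


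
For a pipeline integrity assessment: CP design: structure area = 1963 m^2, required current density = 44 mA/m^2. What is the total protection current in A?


I = area * current density, then convert mA → A (÷1000)
I = 1963 * 44 / 1000 = 86.37 A

86.37 A


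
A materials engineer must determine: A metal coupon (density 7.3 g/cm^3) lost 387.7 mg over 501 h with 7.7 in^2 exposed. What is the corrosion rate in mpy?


Apply the mpy weight-loss relation: CR = 534 * W / (D * A * T)
Numerator: 534 * 387.7 = 207031.8
Denominator: 7.3 * 7.7 * 501 = 28161.21
CR = 207031.8 / 28161.21 = 7.3517 mpy

7.3517 mpy


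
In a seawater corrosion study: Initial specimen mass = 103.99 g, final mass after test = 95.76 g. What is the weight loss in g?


Weight loss = initial − final
WL = 103.99 − 95.76 = 8.23 g

8.23 g


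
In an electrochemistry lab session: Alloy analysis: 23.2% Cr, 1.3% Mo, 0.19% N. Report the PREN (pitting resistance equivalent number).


Apply the PREN formula: PREN = Cr + 3.3*Mo + 16*N
PREN = 23.2 + 3.3*1.3 + 16*0.19
PREN = 23.2 + 4.29 + 3.04 = 30.53

30.53


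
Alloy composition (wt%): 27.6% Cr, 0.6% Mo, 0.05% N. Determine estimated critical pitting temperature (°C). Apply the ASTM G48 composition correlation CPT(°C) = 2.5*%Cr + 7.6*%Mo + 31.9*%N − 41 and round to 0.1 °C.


Apply the ASTM G48 empirical CPT estimate: CPT(°C) = 2.5*%Cr + 7.6*%Mo + 31.9*%N − 41
2.5*27.6 = 69; 7.6*0.6 = 4.56; 31.9*0.05 = 1.595
CPT = 69 + 4.56 + 1.595 − 41 = 34.155 °C
Rounded to 0.1 °C: CPT ≈ 34.2 °C

34.2 °C


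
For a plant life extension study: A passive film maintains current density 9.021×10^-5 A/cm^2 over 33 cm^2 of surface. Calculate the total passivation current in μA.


I = i_pass * A, then convert A → μA (×10^6)
I = 9.021×10^-5 * 33 * 10^6 = 2976.93 μA

2976.93 μA


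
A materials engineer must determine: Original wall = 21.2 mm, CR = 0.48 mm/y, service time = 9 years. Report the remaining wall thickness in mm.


Remaining wall = original − CR × time
t = 21.2 − 0.48*9 = 21.2 − 4.32 = 16.88 mm

16.88 mm


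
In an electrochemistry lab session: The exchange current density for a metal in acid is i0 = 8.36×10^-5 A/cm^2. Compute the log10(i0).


i0 = 8.36×10^-5 A/cm^2
log10(i0) = -4.078

-4.078


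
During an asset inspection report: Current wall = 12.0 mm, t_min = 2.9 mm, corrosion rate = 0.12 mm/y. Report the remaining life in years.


Apply the remaining-life relation: RL = (t_current − t_min) / CR
RL = (12.0 − 2.9) / 0.12 = 9.1 / 0.12 = 75.8 years

75.8 years


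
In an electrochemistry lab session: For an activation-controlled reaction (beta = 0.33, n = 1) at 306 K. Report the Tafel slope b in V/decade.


Apply the Tafel slope relation: b = 2.303*R*T/(beta*n*F)
Numerator: 2.303 * 8.314 * 306 = 5859.03
Denominator: 0.33 * 1 * 96485 = 31840.05
b = 5859.03 / 31840.05 = 0.184 V/decade

0.184 V/decade


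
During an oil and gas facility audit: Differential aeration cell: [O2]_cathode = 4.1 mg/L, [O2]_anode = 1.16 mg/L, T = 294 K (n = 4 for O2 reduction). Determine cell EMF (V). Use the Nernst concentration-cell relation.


Apply the Nernst concentration-cell relation: E = (RT/nF)*ln(C_cathode/C_anode)
RT/nF = 8.314*294/(4*96485) = 0.00633341 V
ln(4.1/1.16) = 1.26257
E = 0.00633341 * 1.26257 = 0.008 V

0.008 V


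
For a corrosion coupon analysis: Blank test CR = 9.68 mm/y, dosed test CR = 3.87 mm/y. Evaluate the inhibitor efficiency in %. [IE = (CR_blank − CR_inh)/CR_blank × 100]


Apply the inhibitor-efficiency definition: IE = (CR_blank − CR_inh)/CR_blank × 100
IE = (9.68 − 3.87) / 9.68 × 100
IE = 5.81 / 9.68 × 100 = 60.0 %

60.0 %


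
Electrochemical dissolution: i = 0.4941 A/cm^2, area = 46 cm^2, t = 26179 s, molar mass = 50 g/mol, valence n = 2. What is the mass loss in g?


Apply Faraday's law: m = i*A*t*M / (n*F)
Total charge passed Q = i*A*t = 0.4941*46*26179 = 595012.0194 C
m = Q*M/(n*F) = 595012.0194*50/(2*96485) = 154.172 g

154.172 g


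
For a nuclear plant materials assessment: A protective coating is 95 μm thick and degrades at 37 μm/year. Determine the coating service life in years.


Service life = thickness / degradation rate
Life = 95 / 37 = 2.6 years

2.6 years


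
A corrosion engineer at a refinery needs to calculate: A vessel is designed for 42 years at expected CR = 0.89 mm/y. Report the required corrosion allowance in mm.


Corrosion allowance = CR × design life
CA = 0.89 * 42 = 37.38 mm

37.38 mm


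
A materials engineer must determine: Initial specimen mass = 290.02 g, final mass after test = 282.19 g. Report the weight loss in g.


Weight loss = initial − final
WL = 290.02 − 282.19 = 7.83 g

7.83 g


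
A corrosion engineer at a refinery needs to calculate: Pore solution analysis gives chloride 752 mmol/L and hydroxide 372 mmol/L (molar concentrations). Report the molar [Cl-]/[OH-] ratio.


Threshold parameter = [Cl-] / [OH-] (molar basis; both in mmol/L, so units cancel)
Ratio = 752 / 372 = 2.02

2.02


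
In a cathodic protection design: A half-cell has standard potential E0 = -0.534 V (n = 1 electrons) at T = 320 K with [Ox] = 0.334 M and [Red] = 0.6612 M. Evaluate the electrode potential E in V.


Apply the Nernst equation: E = E0 + (RT/nF)*ln([Ox]/[Red])
Step 1: RT/nF = 8.314*320/(1*96485) = 0.02757403 V
Step 2: [Ox]/[Red] = 0.334/0.6612 = 0.505142
Step 3: ln(0.505142) = -0.682916
Step 4: correction = 0.02757403 * -0.682916 = -0.0188 V
E = -0.534 + -0.0188 = -0.5528 V

-0.5528 V


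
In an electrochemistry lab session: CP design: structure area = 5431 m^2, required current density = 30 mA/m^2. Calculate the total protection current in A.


I = area * current density, then convert mA → A (÷1000)
I = 5431 * 30 / 1000 = 162.93 A

162.93 A


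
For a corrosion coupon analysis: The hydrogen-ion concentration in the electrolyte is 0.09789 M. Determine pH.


pH = −log10[H+]
pH = −log10(0.09789) = 1.01

1.01


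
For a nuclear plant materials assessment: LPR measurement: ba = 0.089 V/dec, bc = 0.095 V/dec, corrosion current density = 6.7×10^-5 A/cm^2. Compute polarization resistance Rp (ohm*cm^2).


Apply the Stern-Geary equation: Rp = ba*bc / (2.303*icorr*(ba+bc))
ba*bc = 0.089*0.095 = 0.008455
ba+bc = 0.184; 2.303*icorr*(ba+bc) = 2.303*6.7×10^-5*0.184 = 2.8391384×10^-5
Rp = 0.008455 / 2.8391384×10^-5 = 297.8 ohm*cm^2

297.8 ohm*cm^2


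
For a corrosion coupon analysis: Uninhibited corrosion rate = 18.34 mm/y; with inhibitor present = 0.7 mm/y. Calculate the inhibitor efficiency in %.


Apply the inhibitor-efficiency definition: IE = (CR_blank − CR_inh)/CR_blank × 100
IE = (18.34 − 0.7) / 18.34 × 100
IE = 17.64 / 18.34 × 100 = 96.2 %

96.2 %


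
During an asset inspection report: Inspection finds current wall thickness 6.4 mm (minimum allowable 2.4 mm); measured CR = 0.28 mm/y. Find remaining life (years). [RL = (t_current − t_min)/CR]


Apply the remaining-life relation: RL = (t_current − t_min) / CR
RL = (6.4 − 2.4) / 0.28 = 4.0 / 0.28 = 14.3 years

14.3 years


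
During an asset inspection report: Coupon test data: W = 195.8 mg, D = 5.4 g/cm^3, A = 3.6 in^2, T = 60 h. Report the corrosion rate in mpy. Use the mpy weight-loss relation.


Apply the mpy weight-loss relation: CR = 534 * W / (D * A * T)
Numerator: 534 * 195.8 = 104557.2
Denominator: 5.4 * 3.6 * 60 = 1166.4
CR = 104557.2 / 1166.4 = 89.64095 mpy

89.64095 mpy


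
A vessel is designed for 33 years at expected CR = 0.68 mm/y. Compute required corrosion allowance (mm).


Corrosion allowance = CR × design life
CA = 0.68 * 33 = 22.44 mm

22.44 mm


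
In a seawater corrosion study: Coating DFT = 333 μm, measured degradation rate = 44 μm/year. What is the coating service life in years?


Service life = thickness / degradation rate
Life = 333 / 44 = 7.6 years

7.6 years


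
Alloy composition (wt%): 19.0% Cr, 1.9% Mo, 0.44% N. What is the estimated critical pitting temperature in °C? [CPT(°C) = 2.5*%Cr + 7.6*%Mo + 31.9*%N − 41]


Apply the ASTM G48 empirical CPT estimate: CPT(°C) = 2.5*%Cr + 7.6*%Mo + 31.9*%N − 41
2.5*19.0 = 47.5; 7.6*1.9 = 14.44; 31.9*0.44 = 14.036
CPT = 47.5 + 14.44 + 14.036 − 41 = 34.976 °C
Rounded to 0.1 °C: CPT ≈ 35.0 °C

35.0 °C


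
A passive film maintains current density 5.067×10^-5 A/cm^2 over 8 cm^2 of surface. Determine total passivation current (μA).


I = i_pass * A, then convert A → μA (×10^6)
I = 5.067×10^-5 * 8 * 10^6 = 405.36 μA

405.36 μA


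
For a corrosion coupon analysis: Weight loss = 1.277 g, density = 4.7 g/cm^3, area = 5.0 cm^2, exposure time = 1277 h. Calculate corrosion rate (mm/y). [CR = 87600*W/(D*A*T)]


Apply the mm/y weight-loss relation: CR = 87600 * W / (D * A * T)
Numerator: 87600 * 1.277 = 111865.2
Denominator: 4.7 * 5.0 * 1277 = 30009.5
CR = 111865.2 / 30009.5 = 3.7277 mm/y

3.7277 mm/y


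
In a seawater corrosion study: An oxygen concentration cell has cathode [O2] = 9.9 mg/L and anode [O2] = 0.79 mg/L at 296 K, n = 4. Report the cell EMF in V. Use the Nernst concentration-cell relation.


Apply the Nernst concentration-cell relation: E = (RT/nF)*ln(C_cathode/C_anode)
RT/nF = 8.314*296/(4*96485) = 0.00637649 V
ln(9.9/0.79) = 2.52826
E = 0.00637649 * 2.52826 = 0.01612 V

0.01612 V


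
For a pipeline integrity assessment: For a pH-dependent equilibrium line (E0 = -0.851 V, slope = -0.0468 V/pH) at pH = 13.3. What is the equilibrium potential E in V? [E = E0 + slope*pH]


Apply the Pourbaix line equation: E = E0 + slope*pH
E = -0.851 + (-0.0468)*13.3 = -0.851 + (-0.62244) = -1.47344 V
Rounded to 3 decimal places: E = -1.473 V

-1.473 V


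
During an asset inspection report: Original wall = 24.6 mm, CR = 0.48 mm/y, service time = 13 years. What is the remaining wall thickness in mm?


Remaining wall = original − CR × time
t = 24.6 − 0.48*13 = 24.6 − 6.24 = 18.36 mm

18.36 mm


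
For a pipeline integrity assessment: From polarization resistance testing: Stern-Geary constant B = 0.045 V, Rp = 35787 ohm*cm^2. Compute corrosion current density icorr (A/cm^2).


Apply the Stern-Geary relation: icorr = B / Rp
icorr = 0.045 / 35787 = 1.257×10^-6 A/cm^2

1.257×10^-6 A/cm^2


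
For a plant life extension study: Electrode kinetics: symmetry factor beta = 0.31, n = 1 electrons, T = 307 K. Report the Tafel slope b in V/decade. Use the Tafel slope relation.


Apply the Tafel slope relation: b = 2.303*R*T/(beta*n*F)
Numerator: 2.303 * 8.314 * 307 = 5878.17
Denominator: 0.31 * 1 * 96485 = 29910.35
b = 5878.17 / 29910.35 = 0.197 V/decade

0.197 V/decade


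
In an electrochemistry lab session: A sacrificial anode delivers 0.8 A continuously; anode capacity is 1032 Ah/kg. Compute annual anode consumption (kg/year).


Annual consumption = current * hours per year / capacity
Rate = 0.8 * 8760 / 1032 = 6.8 kg/year

6.8 kg/year


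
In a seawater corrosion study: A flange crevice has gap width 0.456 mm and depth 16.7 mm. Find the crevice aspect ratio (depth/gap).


Aspect ratio = depth / gap
Ratio = 16.7 / 0.456 = 36.6

36.6


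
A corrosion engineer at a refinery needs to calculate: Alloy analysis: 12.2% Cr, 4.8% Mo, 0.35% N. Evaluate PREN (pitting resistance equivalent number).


Apply the PREN formula: PREN = Cr + 3.3*Mo + 16*N
PREN = 12.2 + 3.3*4.8 + 16*0.35
PREN = 12.2 + 15.84 + 5.6 = 33.64

33.64


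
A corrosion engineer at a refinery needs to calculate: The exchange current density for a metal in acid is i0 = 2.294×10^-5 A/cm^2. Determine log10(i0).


i0 = 2.294×10^-5 A/cm^2
log10(i0) = -4.639

-4.639


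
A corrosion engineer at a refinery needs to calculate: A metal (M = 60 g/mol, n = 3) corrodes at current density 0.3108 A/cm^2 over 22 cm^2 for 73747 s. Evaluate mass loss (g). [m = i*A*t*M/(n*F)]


Apply Faraday's law: m = i*A*t*M / (n*F)
Total charge passed Q = i*A*t = 0.3108*22*73747 = 504252.4872 C
m = Q*M/(n*F) = 504252.4872*60/(3*96485) = 104.525 g

104.525 g


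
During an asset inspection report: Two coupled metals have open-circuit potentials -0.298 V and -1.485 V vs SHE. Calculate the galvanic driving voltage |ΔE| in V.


Driving voltage is the absolute potential difference.
|ΔE| = |-0.298 − (-1.485)| = 1.187 V

1.187 V


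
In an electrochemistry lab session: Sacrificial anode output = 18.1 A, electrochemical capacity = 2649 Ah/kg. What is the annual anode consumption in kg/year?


Annual consumption = current * hours per year / capacity
Rate = 18.1 * 8760 / 2649 = 59.9 kg/year

59.9 kg/year


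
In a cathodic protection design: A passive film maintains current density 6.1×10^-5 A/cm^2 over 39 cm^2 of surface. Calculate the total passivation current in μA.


I = i_pass * A, then convert A → μA (×10^6)
I = 6.1×10^-5 * 39 * 10^6 = 2379.0 μA

2379.0 μA


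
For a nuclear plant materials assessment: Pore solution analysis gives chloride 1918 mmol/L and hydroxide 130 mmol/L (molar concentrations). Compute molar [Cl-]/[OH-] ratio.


Threshold parameter = [Cl-] / [OH-] (molar basis; both in mmol/L, so units cancel)
Ratio = 1918 / 130 = 14.75

14.75


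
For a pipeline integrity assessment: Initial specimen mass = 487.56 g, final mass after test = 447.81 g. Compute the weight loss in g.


Weight loss = initial − final
WL = 487.56 − 447.81 = 39.75 g

39.75 g


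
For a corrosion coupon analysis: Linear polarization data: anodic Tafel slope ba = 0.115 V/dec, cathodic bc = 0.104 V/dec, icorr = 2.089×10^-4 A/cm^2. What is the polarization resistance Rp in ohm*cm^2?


Apply the Stern-Geary equation: Rp = ba*bc / (2.303*icorr*(ba+bc))
ba*bc = 0.115*0.104 = 0.01196
ba+bc = 0.219; 2.303*icorr*(ba+bc) = 2.303*2.089×10^-4*0.219 = 1.0536018×10^-4
Rp = 0.01196 / 1.0536018×10^-4 = 113.52 ohm*cm^2

113.52 ohm*cm^2


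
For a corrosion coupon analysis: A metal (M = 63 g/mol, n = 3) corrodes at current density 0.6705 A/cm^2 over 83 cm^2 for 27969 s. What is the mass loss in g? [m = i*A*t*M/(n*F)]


Apply Faraday's law: m = i*A*t*M / (n*F)
Total charge passed Q = i*A*t = 0.6705*83*27969 = 1556516.8035 C
m = Q*M/(n*F) = 1556516.8035*63/(3*96485) = 338.777 g

338.777 g


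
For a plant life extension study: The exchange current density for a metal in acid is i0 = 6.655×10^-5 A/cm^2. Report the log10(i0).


i0 = 6.655×10^-5 A/cm^2
log10(i0) = -4.177

-4.177


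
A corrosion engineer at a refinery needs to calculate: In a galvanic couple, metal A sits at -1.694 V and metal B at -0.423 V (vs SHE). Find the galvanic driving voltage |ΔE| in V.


Driving voltage is the absolute potential difference.
|ΔE| = |-1.694 − (-0.423)| = 1.271 V

1.271 V


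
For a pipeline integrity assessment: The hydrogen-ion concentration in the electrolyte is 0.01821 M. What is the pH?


pH = −log10[H+]
pH = −log10(0.01821) = 1.74

1.74


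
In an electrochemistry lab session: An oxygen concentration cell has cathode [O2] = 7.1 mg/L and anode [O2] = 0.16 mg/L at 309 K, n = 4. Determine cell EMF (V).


Apply the Nernst concentration-cell relation: E = (RT/nF)*ln(C_cathode/C_anode)
RT/nF = 8.314*309/(4*96485) = 0.00665654 V
ln(7.1/0.16) = 3.79268
E = 0.00665654 * 3.79268 = 0.02525 V

0.02525 V


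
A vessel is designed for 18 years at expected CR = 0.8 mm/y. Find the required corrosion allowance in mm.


Corrosion allowance = CR × design life
CA = 0.8 * 18 = 14.4 mm

14.4 mm


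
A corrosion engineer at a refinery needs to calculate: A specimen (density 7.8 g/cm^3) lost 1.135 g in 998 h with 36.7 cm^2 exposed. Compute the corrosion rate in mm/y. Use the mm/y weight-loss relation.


Apply the mm/y weight-loss relation: CR = 87600 * W / (D * A * T)
Numerator: 87600 * 1.135 = 99426.0
Denominator: 7.8 * 36.7 * 998 = 285687.48
CR = 99426.0 / 285687.48 = 0.348 mm/y

0.348 mm/y


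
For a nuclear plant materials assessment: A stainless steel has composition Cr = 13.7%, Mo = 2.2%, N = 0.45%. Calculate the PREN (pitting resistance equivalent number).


Apply the PREN formula: PREN = Cr + 3.3*Mo + 16*N
PREN = 13.7 + 3.3*2.2 + 16*0.45
PREN = 13.7 + 7.26 + 7.2 = 28.16

28.16


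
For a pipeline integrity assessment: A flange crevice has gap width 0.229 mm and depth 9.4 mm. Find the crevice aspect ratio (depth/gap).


Aspect ratio = depth / gap
Ratio = 9.4 / 0.229 = 41.0

41.0


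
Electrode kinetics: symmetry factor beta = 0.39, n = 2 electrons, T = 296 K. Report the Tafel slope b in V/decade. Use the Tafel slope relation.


Apply the Tafel slope relation: b = 2.303*R*T/(beta*n*F)
Numerator: 2.303 * 8.314 * 296 = 5667.55
Denominator: 0.39 * 2 * 96485 = 75258.3
b = 5667.55 / 75258.3 = 0.0753 V/decade

0.0753 V/decade


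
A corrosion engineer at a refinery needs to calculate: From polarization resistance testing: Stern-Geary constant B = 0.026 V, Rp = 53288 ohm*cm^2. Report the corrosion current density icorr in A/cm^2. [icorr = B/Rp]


Apply the Stern-Geary relation: icorr = B / Rp
icorr = 0.026 / 53288 = 4.879×10^-7 A/cm^2

4.879×10^-7 A/cm^2


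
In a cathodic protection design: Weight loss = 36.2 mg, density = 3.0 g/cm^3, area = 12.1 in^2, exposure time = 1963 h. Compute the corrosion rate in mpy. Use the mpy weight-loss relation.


Apply the mpy weight-loss relation: CR = 534 * W / (D * A * T)
Numerator: 534 * 36.2 = 19330.8
Denominator: 3.0 * 12.1 * 1963 = 71256.9
CR = 19330.8 / 71256.9 = 0.27128 mpy

0.27128 mpy


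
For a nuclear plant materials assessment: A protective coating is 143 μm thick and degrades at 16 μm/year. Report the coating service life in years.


Service life = thickness / degradation rate
Life = 143 / 16 = 8.9 years

8.9 years


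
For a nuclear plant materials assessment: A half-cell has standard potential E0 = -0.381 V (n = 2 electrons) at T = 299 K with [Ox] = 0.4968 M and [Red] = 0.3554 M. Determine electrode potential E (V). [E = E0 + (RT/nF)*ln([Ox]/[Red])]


Apply the Nernst equation: E = E0 + (RT/nF)*ln([Ox]/[Red])
Step 1: RT/nF = 8.314*299/(2*96485) = 0.01288224 V
Step 2: [Ox]/[Red] = 0.4968/0.3554 = 1.397862
Step 3: ln(1.397862) = 0.334944
Step 4: correction = 0.01288224 * 0.334944 = 0.004 V
E = -0.381 + 0.004 = -0.377 V

-0.377 V


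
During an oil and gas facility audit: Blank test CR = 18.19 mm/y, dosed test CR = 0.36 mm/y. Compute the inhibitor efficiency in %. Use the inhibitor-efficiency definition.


Apply the inhibitor-efficiency definition: IE = (CR_blank − CR_inh)/CR_blank × 100
IE = (18.19 − 0.36) / 18.19 × 100
IE = 17.83 / 18.19 × 100 = 98.0 %

98.0 %


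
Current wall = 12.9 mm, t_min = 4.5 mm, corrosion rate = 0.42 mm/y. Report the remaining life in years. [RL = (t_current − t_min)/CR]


Apply the remaining-life relation: RL = (t_current − t_min) / CR
RL = (12.9 − 4.5) / 0.42 = 8.4 / 0.42 = 20.0 years

20.0 years


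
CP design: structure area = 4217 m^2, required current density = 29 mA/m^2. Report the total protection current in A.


I = area * current density, then convert mA → A (÷1000)
I = 4217 * 29 / 1000 = 122.29 A

122.29 A


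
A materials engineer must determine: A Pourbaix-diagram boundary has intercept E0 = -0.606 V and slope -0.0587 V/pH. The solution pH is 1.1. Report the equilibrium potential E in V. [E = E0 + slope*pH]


Apply the Pourbaix line equation: E = E0 + slope*pH
E = -0.606 + (-0.0587)*1.1 = -0.606 + (-0.06457) = -0.67057 V
Rounded to 4 decimal places: E = -0.6706 V

-0.6706 V


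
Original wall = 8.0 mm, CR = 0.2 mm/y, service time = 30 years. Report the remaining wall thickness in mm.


Remaining wall = original − CR × time
t = 8.0 − 0.2*30 = 8.0 − 6.0 = 2.0 mm

2.0 mm


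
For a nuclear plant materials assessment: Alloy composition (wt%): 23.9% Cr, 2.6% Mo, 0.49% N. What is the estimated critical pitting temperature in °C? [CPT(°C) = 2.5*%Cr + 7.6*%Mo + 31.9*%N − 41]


Apply the ASTM G48 empirical CPT estimate: CPT(°C) = 2.5*%Cr + 7.6*%Mo + 31.9*%N − 41
2.5*23.9 = 59.75; 7.6*2.6 = 19.76; 31.9*0.49 = 15.631
CPT = 59.75 + 19.76 + 15.631 − 41 = 54.141 °C
Rounded to 0.1 °C: CPT ≈ 54.1 °C

54.1 °C


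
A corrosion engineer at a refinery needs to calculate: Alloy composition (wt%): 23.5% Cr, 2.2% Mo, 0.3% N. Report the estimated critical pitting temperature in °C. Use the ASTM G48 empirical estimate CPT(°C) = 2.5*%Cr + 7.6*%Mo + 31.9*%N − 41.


Apply the ASTM G48 empirical CPT estimate: CPT(°C) = 2.5*%Cr + 7.6*%Mo + 31.9*%N − 41
2.5*23.5 = 58.75; 7.6*2.2 = 16.72; 31.9*0.3 = 9.57
CPT = 58.75 + 16.72 + 9.57 − 41 = 44.04 °C
Rounded to 0.1 °C: CPT ≈ 44.0 °C

44.0 °C


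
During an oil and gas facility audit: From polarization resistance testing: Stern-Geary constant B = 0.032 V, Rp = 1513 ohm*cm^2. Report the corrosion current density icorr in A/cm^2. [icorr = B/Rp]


Apply the Stern-Geary relation: icorr = B / Rp
icorr = 0.032 / 1513 = 2.115×10^-5 A/cm^2

2.115×10^-5 A/cm^2


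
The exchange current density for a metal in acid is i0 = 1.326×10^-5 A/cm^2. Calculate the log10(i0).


i0 = 1.326×10^-5 A/cm^2
log10(i0) = -4.877

-4.877


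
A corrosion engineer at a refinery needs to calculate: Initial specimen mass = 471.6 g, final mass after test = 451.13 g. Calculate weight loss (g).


Weight loss = initial − final
WL = 471.6 − 451.13 = 20.47 g

20.47 g


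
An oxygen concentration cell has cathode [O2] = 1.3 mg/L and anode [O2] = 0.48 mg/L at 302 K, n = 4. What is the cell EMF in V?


Apply the Nernst concentration-cell relation: E = (RT/nF)*ln(C_cathode/C_anode)
RT/nF = 8.314*302/(4*96485) = 0.00650575 V
ln(1.3/0.48) = 0.99633
E = 0.00650575 * 0.99633 = 0.00648 V

0.00648 V


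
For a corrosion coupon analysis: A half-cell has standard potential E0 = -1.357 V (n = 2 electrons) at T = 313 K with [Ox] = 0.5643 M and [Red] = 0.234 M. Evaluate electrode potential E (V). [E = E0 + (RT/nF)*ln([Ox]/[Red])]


Apply the Nernst equation: E = E0 + (RT/nF)*ln([Ox]/[Red])
Step 1: RT/nF = 8.314*313/(2*96485) = 0.01348542 V
Step 2: [Ox]/[Red] = 0.5643/0.234 = 2.411538
Step 3: ln(2.411538) = 0.880265
Step 4: correction = 0.01348542 * 0.880265 = 0.012 V
E = -1.357 + 0.012 = -1.345 V

-1.345 V


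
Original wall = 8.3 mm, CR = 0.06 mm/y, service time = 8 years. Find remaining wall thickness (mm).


Remaining wall = original − CR × time
t = 8.3 − 0.06*8 = 8.3 − 0.48 = 7.82 mm

7.82 mm


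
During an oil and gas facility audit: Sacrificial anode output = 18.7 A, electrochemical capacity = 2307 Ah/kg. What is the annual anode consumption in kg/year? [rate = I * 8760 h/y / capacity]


Annual consumption = current * hours per year / capacity
Rate = 18.7 * 8760 / 2307 = 71.0 kg/year

71.0 kg/year


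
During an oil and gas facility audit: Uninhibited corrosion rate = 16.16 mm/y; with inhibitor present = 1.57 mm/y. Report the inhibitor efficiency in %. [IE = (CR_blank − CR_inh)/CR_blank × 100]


Apply the inhibitor-efficiency definition: IE = (CR_blank − CR_inh)/CR_blank × 100
IE = (16.16 − 1.57) / 16.16 × 100
IE = 14.59 / 16.16 × 100 = 90.3 %

90.3 %


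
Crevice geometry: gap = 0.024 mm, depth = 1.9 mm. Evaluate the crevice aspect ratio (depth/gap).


Aspect ratio = depth / gap
Ratio = 1.9 / 0.024 = 79.2

79.2


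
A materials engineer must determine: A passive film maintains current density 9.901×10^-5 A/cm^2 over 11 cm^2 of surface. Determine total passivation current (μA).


I = i_pass * A, then convert A → μA (×10^6)
I = 9.901×10^-5 * 11 * 10^6 = 1089.11 μA

1089.11 μA


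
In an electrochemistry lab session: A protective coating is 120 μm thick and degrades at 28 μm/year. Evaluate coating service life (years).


Service life = thickness / degradation rate
Life = 120 / 28 = 4.3 years

4.3 years


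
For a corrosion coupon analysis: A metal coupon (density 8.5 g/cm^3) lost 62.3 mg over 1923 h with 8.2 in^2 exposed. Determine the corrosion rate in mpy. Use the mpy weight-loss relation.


Apply the mpy weight-loss relation: CR = 534 * W / (D * A * T)
Numerator: 534 * 62.3 = 33268.2
Denominator: 8.5 * 8.2 * 1923 = 134033.1
CR = 33268.2 / 134033.1 = 0.2482 mpy

0.2482 mpy


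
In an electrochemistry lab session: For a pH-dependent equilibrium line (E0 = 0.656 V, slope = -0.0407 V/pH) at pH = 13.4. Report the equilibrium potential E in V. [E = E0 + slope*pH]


Apply the Pourbaix line equation: E = E0 + slope*pH
E = 0.656 + (-0.0407)*13.4 = 0.656 + (-0.54538) = 0.11062 V
Rounded to 4 decimal places: E = 0.1106 V

0.1106 V


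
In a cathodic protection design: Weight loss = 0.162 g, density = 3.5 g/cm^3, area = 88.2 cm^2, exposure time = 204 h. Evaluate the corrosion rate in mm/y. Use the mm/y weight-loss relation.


Apply the mm/y weight-loss relation: CR = 87600 * W / (D * A * T)
Numerator: 87600 * 0.162 = 14191.2
Denominator: 3.5 * 88.2 * 204 = 62974.8
CR = 14191.2 / 62974.8 = 0.22535 mm/y

0.22535 mm/y


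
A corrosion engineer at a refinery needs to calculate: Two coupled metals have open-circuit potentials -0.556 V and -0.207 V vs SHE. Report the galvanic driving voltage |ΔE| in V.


Driving voltage is the absolute potential difference.
|ΔE| = |-0.556 − (-0.207)| = 0.349 V

0.349 V


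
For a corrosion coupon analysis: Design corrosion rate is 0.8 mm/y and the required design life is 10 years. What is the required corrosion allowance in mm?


Corrosion allowance = CR × design life
CA = 0.8 * 10 = 8.0 mm

8.0 mm


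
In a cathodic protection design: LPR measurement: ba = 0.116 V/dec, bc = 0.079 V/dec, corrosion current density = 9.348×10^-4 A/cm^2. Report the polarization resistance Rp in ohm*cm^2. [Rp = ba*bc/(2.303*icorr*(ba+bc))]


Apply the Stern-Geary equation: Rp = ba*bc / (2.303*icorr*(ba+bc))
ba*bc = 0.116*0.079 = 0.009164
ba+bc = 0.195; 2.303*icorr*(ba+bc) = 2.303*9.348×10^-4*0.195 = 4.1980466×10^-4
Rp = 0.009164 / 4.1980466×10^-4 = 21.8 ohm*cm^2

21.8 ohm*cm^2


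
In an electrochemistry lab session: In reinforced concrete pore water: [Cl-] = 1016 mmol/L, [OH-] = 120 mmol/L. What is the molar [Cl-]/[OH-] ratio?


Threshold parameter = [Cl-] / [OH-] (molar basis; both in mmol/L, so units cancel)
Ratio = 1016 / 120 = 8.47

8.47


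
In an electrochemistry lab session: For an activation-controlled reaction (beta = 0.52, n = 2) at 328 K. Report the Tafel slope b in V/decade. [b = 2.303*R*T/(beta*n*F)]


Apply the Tafel slope relation: b = 2.303*R*T/(beta*n*F)
Numerator: 2.303 * 8.314 * 328 = 6280.26
Denominator: 0.52 * 2 * 96485 = 100344.4
b = 6280.26 / 100344.4 = 0.063 V/decade

0.063 V/decade


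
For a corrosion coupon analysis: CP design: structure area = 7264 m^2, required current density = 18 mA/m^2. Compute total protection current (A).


I = area * current density, then convert mA → A (÷1000)
I = 7264 * 18 / 1000 = 130.75 A

130.75 A


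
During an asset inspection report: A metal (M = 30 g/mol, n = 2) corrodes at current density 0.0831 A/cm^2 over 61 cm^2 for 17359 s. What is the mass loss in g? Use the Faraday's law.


Apply Faraday's law: m = i*A*t*M / (n*F)
Total charge passed Q = i*A*t = 0.0831*61*17359 = 87994.5069 C
m = Q*M/(n*F) = 87994.5069*30/(2*96485) = 13.68 g

13.68 g


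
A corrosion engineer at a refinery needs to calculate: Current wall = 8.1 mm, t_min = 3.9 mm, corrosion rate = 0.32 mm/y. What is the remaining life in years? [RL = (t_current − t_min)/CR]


Apply the remaining-life relation: RL = (t_current − t_min) / CR
RL = (8.1 − 3.9) / 0.32 = 4.2 / 0.32 = 13.1 years

13.1 years


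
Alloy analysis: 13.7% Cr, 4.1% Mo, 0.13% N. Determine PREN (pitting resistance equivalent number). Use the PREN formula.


Apply the PREN formula: PREN = Cr + 3.3*Mo + 16*N
PREN = 13.7 + 3.3*4.1 + 16*0.13
PREN = 13.7 + 13.53 + 2.08 = 29.31

29.31


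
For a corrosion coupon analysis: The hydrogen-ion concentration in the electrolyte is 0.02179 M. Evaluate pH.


pH = −log10[H+]
pH = −log10(0.02179) = 1.66

1.66
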